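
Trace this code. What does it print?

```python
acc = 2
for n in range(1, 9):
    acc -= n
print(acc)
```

n=1: acc = 2-1 = 1
n=2: acc = 1-2 = -1
n=3: acc = (-1)-3 = -4
n=4: acc = (-4)-4 = -8
n=5: acc = (-8)-5 = -13
n=6: acc = (-13)-6 = -19
n=7: acc = (-19)-7 = -26
n=8: acc = (-26)-8 = -34

-34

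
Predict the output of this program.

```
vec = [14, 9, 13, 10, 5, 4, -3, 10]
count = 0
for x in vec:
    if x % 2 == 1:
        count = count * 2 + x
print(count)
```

131

x=14: not odd
x=9: odd, count = 0*2+9 = 9
x=13: odd, count = 9*2+13 = 31
x=10: not odd
x=5: odd, count = 31*2+5 = 67
x=4: not odd
x=-3: odd, count = 67*2+(-3) = 131
x=10: not odd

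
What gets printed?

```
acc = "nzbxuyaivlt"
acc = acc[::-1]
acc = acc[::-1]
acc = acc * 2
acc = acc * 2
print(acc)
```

reverse → 'tlviayuxbzn'
reverse → 'nzbxuyaivlt'
repeat ×2 → 'nzbxuyaivltnzbxuyaivlt'
repeat ×2 → 'nzbxuyaivltnzbxuyaivltnzbxuyaivltnzbxuyaivlt'

nzbxuyaivltnzbxuyaivltnzbxuyaivltnzbxuyaivlt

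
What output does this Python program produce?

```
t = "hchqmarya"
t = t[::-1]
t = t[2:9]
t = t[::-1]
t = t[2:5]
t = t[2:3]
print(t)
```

reverse → 'ayramqhch'
slice [2:9] → 'ramqhch'
reverse → 'hchqmar'
slice [2:5] → 'hqm'
slice [2:3] → 'm'

m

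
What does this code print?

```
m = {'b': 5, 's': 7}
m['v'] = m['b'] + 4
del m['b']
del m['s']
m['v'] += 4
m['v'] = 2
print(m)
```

{'v': 2}

m['v'] = m['b']+4 = 9 → {'b': 5, 's': 7, 'v': 9}
del 'b' → {'s': 7, 'v': 9}
del 's' → {'v': 9}
m['v'] = 9+4 = 13 → {'v': 13}
m['v'] = 2 → {'v': 2}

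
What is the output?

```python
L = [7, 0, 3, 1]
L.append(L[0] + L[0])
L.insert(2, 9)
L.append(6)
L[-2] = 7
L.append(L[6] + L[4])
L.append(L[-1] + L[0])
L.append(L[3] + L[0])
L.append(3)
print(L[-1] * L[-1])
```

append L[0]+L[0] = 7+7 = 14 → [7, 0, 3, 1, 14]
insert 9 at 2 → [7, 0, 9, 3, 1, 14]
append 6 → [7, 0, 9, 3, 1, 14, 6]
L[-2] = 7 → [7, 0, 9, 3, 1, 7, 6]
append L[6]+L[4] = 6+1 = 7 → [7, 0, 9, 3, 1, 7, 6, 7]
append L[-1]+L[0] = 7+7 = 14 → [7, 0, 9, 3, 1, 7, 6, 7, 14]
append L[3]+L[0] = 3+7 = 10 → [7, 0, 9, 3, 1, 7, 6, 7, 14, 10]
append 3 → [7, 0, 9, 3, 1, 7, 6, 7, 14, 10, 3]
L[-1]*L[-1] = 3*3 = 9

9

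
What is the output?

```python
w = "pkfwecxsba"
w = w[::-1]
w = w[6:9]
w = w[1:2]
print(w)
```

f

reverse → 'absxcewfkp'
slice [6:9] → 'wfk'
slice [1:2] → 'f'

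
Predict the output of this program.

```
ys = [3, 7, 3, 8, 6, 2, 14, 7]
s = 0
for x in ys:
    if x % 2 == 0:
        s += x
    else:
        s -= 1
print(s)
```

x=3: not even, s = 0-1 = -1
x=7: not even, s = (-1)-1 = -2
x=3: not even, s = (-2)-1 = -3
x=8: even, s = (-3)+8 = 5
x=6: even, s = 5+6 = 11
x=2: even, s = 11+2 = 13
x=14: even, s = 13+14 = 27
x=7: not even, s = 27-1 = 26

26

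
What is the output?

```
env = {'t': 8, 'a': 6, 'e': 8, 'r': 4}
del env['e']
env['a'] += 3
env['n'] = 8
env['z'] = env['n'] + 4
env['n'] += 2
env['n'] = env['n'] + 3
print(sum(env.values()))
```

del 'e' → {'t': 8, 'a': 6, 'r': 4}
env['a'] = 6+3 = 9 → {'t': 8, 'a': 9, 'r': 4}
env['n'] = 8 → {'t': 8, 'a': 9, 'r': 4, 'n': 8}
env['z'] = env['n']+4 = 12 → {'t': 8, 'a': 9, 'r': 4, 'n': 8, 'z': 12}
env['n'] = 8+2 = 10 → {'t': 8, 'a': 9, 'r': 4, 'n': 10, 'z': 12}
env['n'] = env['n']+3 = 13 → {'t': 8, 'a': 9, 'r': 4, 'n': 13, 'z': 12}
sum of values = 46

46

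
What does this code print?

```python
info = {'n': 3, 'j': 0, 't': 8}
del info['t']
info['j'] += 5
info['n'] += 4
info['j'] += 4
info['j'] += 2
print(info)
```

del 't' → {'n': 3, 'j': 0}
info['j'] = 0+5 = 5 → {'n': 3, 'j': 5}
info['n'] = 3+4 = 7 → {'n': 7, 'j': 5}
info['j'] = 5+4 = 9 → {'n': 7, 'j': 9}
info['j'] = 9+2 = 11 → {'n': 7, 'j': 11}

{'n': 7, 'j': 11}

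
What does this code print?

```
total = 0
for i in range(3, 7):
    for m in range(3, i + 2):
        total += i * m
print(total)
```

309

i=3,m=3: total = 0+9 = 9
i=3,m=4: total = 9+12 = 21
i=4,m=3: total = 21+12 = 33
i=4,m=4: total = 33+16 = 49
i=4,m=5: total = 49+20 = 69
i=5,m=3: total = 69+15 = 84
i=5,m=4: total = 84+20 = 104
i=5,m=5: total = 104+25 = 129
i=5,m=6: total = 129+30 = 159
i=6,m=3: total = 159+18 = 177
i=6,m=4: total = 177+24 = 201
i=6,m=5: total = 201+30 = 231
i=6,m=6: total = 231+36 = 267
i=6,m=7: total = 267+42 = 309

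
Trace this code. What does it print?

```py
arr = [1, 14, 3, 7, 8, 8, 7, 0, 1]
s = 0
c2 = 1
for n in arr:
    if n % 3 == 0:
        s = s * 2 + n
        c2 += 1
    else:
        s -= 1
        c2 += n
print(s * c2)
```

-539

n=1: not %3==0, s = 0-1 = -1; c2=2
n=14: not %3==0, s = (-1)-1 = -2; c2=16
n=3: %3==0, s = (-2)*2+3 = -1; c2=17
n=7: not %3==0, s = (-1)-1 = -2; c2=24
n=8: not %3==0, s = (-2)-1 = -3; c2=32
n=8: not %3==0, s = (-3)-1 = -4; c2=40
n=7: not %3==0, s = (-4)-1 = -5; c2=47
n=0: %3==0, s = (-5)*2+0 = -10; c2=48
n=1: not %3==0, s = (-10)-1 = -11; c2=49
s*c2 = (-11)*49 = -539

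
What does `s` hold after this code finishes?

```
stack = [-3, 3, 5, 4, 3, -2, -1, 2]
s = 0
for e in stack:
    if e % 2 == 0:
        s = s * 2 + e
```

14

e=-3: not even
e=3: not even
e=5: not even
e=4: even, s = 0*2+4 = 4
e=3: not even
e=-2: even, s = 4*2+(-2) = 6
e=-1: not even
e=2: even, s = 6*2+2 = 14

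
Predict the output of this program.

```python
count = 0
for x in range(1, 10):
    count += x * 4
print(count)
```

x=1: count = 0+1*4 = 4
x=2: count = 4+2*4 = 12
x=3: count = 12+3*4 = 24
x=4: count = 24+4*4 = 40
x=5: count = 40+5*4 = 60
x=6: count = 60+6*4 = 84
x=7: count = 84+7*4 = 112
x=8: count = 112+8*4 = 144
x=9: count = 144+9*4 = 180

180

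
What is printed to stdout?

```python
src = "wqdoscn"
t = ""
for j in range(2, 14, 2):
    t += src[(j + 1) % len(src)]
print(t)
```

j=2: add src[3]='o' → 'o'
j=4: add src[5]='c' → 'oc'
j=6: add src[0]='w' → 'ocw'
j=8: add src[2]='d' → 'ocwd'
j=10: add src[4]='s' → 'ocwds'
j=12: add src[6]='n' → 'ocwdsn'

ocwdsn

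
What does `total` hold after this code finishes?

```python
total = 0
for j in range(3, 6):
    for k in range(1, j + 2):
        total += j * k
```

195

j=3,k=1: total = 0+3 = 3
j=3,k=2: total = 3+6 = 9
j=3,k=3: total = 9+9 = 18
j=3,k=4: total = 18+12 = 30
j=4,k=1: total = 30+4 = 34
j=4,k=2: total = 34+8 = 42
j=4,k=3: total = 42+12 = 54
j=4,k=4: total = 54+16 = 70
j=4,k=5: total = 70+20 = 90
j=5,k=1: total = 90+5 = 95
j=5,k=2: total = 95+10 = 105
j=5,k=3: total = 105+15 = 120
j=5,k=4: total = 120+20 = 140
j=5,k=5: total = 140+25 = 165
j=5,k=6: total = 165+30 = 195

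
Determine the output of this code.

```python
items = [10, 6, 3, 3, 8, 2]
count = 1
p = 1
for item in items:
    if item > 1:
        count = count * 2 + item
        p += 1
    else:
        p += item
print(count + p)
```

item=10: >1, count = 1*2+10 = 12; p=2
item=6: >1, count = 12*2+6 = 30; p=3
item=3: >1, count = 30*2+3 = 63; p=4
item=3: >1, count = 63*2+3 = 129; p=5
item=8: >1, count = 129*2+8 = 266; p=6
item=2: >1, count = 266*2+2 = 534; p=7
count+p = 534+7 = 541

541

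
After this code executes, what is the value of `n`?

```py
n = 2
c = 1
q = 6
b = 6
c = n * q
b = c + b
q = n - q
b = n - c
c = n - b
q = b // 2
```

2

c = 2*6 = 12
b = 12+6 = 18
q = 2-6 = -4
b = 2-12 = -10
c = 2-(-10) = 12
q = (-10)//2 = -5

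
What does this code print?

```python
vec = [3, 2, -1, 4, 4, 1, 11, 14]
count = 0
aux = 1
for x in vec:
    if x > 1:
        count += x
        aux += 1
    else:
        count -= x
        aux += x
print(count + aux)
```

x=3: >1, count = 0+3 = 3; aux=2
x=2: >1, count = 3+2 = 5; aux=3
x=-1: not >1, count = 5-(-1) = 6; aux=2
x=4: >1, count = 6+4 = 10; aux=3
x=4: >1, count = 10+4 = 14; aux=4
x=1: not >1, count = 14-1 = 13; aux=5
x=11: >1, count = 13+11 = 24; aux=6
x=14: >1, count = 24+14 = 38; aux=7
count+aux = 38+7 = 45

45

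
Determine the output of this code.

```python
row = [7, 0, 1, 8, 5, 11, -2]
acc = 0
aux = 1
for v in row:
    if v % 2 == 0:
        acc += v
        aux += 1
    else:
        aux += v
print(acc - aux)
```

-22

v=7: not even; aux=8
v=0: even, acc = 0+0 = 0; aux=9
v=1: not even; aux=10
v=8: even, acc = 0+8 = 8; aux=11
v=5: not even; aux=16
v=11: not even; aux=27
v=-2: even, acc = 8+(-2) = 6; aux=28
acc-aux = 6-28 = -22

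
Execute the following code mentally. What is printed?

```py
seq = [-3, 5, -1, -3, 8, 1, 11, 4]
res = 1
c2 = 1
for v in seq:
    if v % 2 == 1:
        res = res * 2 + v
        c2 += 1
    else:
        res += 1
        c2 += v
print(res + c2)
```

v=-3: odd, res = 1*2+(-3) = -1; c2=2
v=5: odd, res = (-1)*2+5 = 3; c2=3
v=-1: odd, res = 3*2+(-1) = 5; c2=4
v=-3: odd, res = 5*2+(-3) = 7; c2=5
v=8: not odd, res = 7+1 = 8; c2=13
v=1: odd, res = 8*2+1 = 17; c2=14
v=11: odd, res = 17*2+11 = 45; c2=15
v=4: not odd, res = 45+1 = 46; c2=19
res+c2 = 46+19 = 65

65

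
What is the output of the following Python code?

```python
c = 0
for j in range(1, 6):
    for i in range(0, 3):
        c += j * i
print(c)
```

45

j=1,i=0: c = 0+0 = 0
j=1,i=1: c = 0+1 = 1
j=1,i=2: c = 1+2 = 3
j=2,i=0: c = 3+0 = 3
j=2,i=1: c = 3+2 = 5
j=2,i=2: c = 5+4 = 9
j=3,i=0: c = 9+0 = 9
j=3,i=1: c = 9+3 = 12
j=3,i=2: c = 12+6 = 18
j=4,i=0: c = 18+0 = 18
j=4,i=1: c = 18+4 = 22
j=4,i=2: c = 22+8 = 30
j=5,i=0: c = 30+0 = 30
j=5,i=1: c = 30+5 = 35
j=5,i=2: c = 35+10 = 45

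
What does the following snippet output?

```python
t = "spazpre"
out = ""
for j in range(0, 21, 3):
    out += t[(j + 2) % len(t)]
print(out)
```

j=0: add t[2]='a' → 'a'
j=3: add t[5]='r' → 'ar'
j=6: add t[1]='p' → 'arp'
j=9: add t[4]='p' → 'arpp'
j=12: add t[0]='s' → 'arpps'
j=15: add t[3]='z' → 'arppsz'
j=18: add t[6]='e' → 'arppsze'

arppsze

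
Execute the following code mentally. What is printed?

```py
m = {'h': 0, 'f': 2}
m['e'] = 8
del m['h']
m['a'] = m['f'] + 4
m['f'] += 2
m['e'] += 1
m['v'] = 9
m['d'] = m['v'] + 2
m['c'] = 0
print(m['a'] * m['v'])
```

54

m['e'] = 8 → {'h': 0, 'f': 2, 'e': 8}
del 'h' → {'f': 2, 'e': 8}
m['a'] = m['f']+4 = 6 → {'f': 2, 'e': 8, 'a': 6}
m['f'] = 2+2 = 4 → {'f': 4, 'e': 8, 'a': 6}
m['e'] = 8+1 = 9 → {'f': 4, 'e': 9, 'a': 6}
m['v'] = 9 → {'f': 4, 'e': 9, 'a': 6, 'v': 9}
m['d'] = m['v']+2 = 11 → {'f': 4, 'e': 9, 'a': 6, 'v': 9, 'd': 11}
m['c'] = 0 → {'f': 4, 'e': 9, 'a': 6, 'v': 9, 'd': 11, 'c': 0}
m['a']*m['v'] = 6*9 = 54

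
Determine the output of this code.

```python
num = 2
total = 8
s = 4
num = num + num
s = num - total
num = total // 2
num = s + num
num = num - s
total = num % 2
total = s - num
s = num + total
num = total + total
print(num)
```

-16

num = 2+2 = 4
s = 4-8 = -4
num = 8//2 = 4
num = (-4)+4 = 0
num = 0-(-4) = 4
total = 4%2 = 0
total = (-4)-4 = -8
s = 4+(-8) = -4
num = (-8)+(-8) = -16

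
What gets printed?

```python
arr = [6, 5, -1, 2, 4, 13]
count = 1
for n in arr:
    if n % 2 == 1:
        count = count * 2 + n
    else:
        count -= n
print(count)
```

-21

n=6: not odd, count = 1-6 = -5
n=5: odd, count = (-5)*2+5 = -5
n=-1: odd, count = (-5)*2+(-1) = -11
n=2: not odd, count = (-11)-2 = -13
n=4: not odd, count = (-13)-4 = -17
n=13: odd, count = (-17)*2+13 = -21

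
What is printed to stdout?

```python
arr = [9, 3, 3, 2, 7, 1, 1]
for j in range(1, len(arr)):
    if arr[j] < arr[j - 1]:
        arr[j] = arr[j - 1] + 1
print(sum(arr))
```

j=1: 3<9, arr[1] = 9+1 = 10 → [9, 10, 3, 2, 7, 1, 1]
j=2: 3<10, arr[2] = 10+1 = 11 → [9, 10, 11, 2, 7, 1, 1]
j=3: 2<11, arr[3] = 11+1 = 12 → [9, 10, 11, 12, 7, 1, 1]
j=4: 7<12, arr[4] = 12+1 = 13 → [9, 10, 11, 12, 13, 1, 1]
j=5: 1<13, arr[5] = 13+1 = 14 → [9, 10, 11, 12, 13, 14, 1]
j=6: 1<14, arr[6] = 14+1 = 15 → [9, 10, 11, 12, 13, 14, 15]
sum = 84

84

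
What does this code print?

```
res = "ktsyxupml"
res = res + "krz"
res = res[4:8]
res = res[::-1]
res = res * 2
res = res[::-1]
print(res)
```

+ 'krz' → 'ktsyxupmlkrz'
slice [4:8] → 'xupm'
reverse → 'mpux'
repeat ×2 → 'mpuxmpux'
reverse → 'xupmxupm'

xupmxupm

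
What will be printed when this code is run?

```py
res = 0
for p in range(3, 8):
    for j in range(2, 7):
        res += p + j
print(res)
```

225

p=3,j=2: res = 0+5 = 5
p=3,j=3: res = 5+6 = 11
p=3,j=4: res = 11+7 = 18
p=3,j=5: res = 18+8 = 26
p=3,j=6: res = 26+9 = 35
p=4,j=2: res = 35+6 = 41
p=4,j=3: res = 41+7 = 48
p=4,j=4: res = 48+8 = 56
p=4,j=5: res = 56+9 = 65
p=4,j=6: res = 65+10 = 75
p=5,j=2: res = 75+7 = 82
p=5,j=3: res = 82+8 = 90
p=5,j=4: res = 90+9 = 99
p=5,j=5: res = 99+10 = 109
p=5,j=6: res = 109+11 = 120
p=6,j=2: res = 120+8 = 128
p=6,j=3: res = 128+9 = 137
p=6,j=4: res = 137+10 = 147
p=6,j=5: res = 147+11 = 158
p=6,j=6: res = 158+12 = 170
p=7,j=2: res = 170+9 = 179
p=7,j=3: res = 179+10 = 189
p=7,j=4: res = 189+11 = 200
p=7,j=5: res = 200+12 = 212
p=7,j=6: res = 212+13 = 225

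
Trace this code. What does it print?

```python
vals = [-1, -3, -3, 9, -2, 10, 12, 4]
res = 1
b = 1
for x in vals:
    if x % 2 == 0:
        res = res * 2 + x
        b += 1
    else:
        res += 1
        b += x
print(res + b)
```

139

x=-1: not even, res = 1+1 = 2; b=0
x=-3: not even, res = 2+1 = 3; b=-3
x=-3: not even, res = 3+1 = 4; b=-6
x=9: not even, res = 4+1 = 5; b=3
x=-2: even, res = 5*2+(-2) = 8; b=4
x=10: even, res = 8*2+10 = 26; b=5
x=12: even, res = 26*2+12 = 64; b=6
x=4: even, res = 64*2+4 = 132; b=7
res+b = 132+7 = 139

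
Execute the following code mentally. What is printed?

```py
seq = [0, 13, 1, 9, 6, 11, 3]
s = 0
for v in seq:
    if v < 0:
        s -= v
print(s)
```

0

v=0: not <0
v=13: not <0
v=1: not <0
v=9: not <0
v=6: not <0
v=11: not <0
v=3: not <0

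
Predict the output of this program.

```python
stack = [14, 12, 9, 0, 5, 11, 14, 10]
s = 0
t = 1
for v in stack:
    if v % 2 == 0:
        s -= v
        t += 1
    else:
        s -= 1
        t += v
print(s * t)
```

v=14: even, s = 0-14 = -14; t=2
v=12: even, s = (-14)-12 = -26; t=3
v=9: not even, s = (-26)-1 = -27; t=12
v=0: even, s = (-27)-0 = -27; t=13
v=5: not even, s = (-27)-1 = -28; t=18
v=11: not even, s = (-28)-1 = -29; t=29
v=14: even, s = (-29)-14 = -43; t=30
v=10: even, s = (-43)-10 = -53; t=31
s*t = (-53)*31 = -1643

-1643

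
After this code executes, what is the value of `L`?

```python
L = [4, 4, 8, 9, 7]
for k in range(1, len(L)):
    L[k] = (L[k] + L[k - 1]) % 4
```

k=1: L[1] = (4+4)%4 = 0 → [4, 0, 8, 9, 7]
k=2: L[2] = (8+0)%4 = 0 → [4, 0, 0, 9, 7]
k=3: L[3] = (9+0)%4 = 1 → [4, 0, 0, 1, 7]
k=4: L[4] = (7+1)%4 = 0 → [4, 0, 0, 1, 0]

[4, 0, 0, 1, 0]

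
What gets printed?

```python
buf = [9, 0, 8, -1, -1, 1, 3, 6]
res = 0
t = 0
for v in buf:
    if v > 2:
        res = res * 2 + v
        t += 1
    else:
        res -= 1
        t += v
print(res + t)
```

v=9: >2, res = 0*2+9 = 9; t=1
v=0: not >2, res = 9-1 = 8; t=1
v=8: >2, res = 8*2+8 = 24; t=2
v=-1: not >2, res = 24-1 = 23; t=1
v=-1: not >2, res = 23-1 = 22; t=0
v=1: not >2, res = 22-1 = 21; t=1
v=3: >2, res = 21*2+3 = 45; t=2
v=6: >2, res = 45*2+6 = 96; t=3
res+t = 96+3 = 99

99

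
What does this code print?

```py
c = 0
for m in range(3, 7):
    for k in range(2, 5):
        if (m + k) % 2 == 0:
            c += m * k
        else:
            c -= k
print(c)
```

m=3,k=2: odd sum, c = 0-2 = -2
m=3,k=3: even sum, c = (-2)+9 = 7
m=3,k=4: odd sum, c = 7-4 = 3
m=4,k=2: even sum, c = 3+8 = 11
m=4,k=3: odd sum, c = 11-3 = 8
m=4,k=4: even sum, c = 8+16 = 24
m=5,k=2: odd sum, c = 24-2 = 22
m=5,k=3: even sum, c = 22+15 = 37
m=5,k=4: odd sum, c = 37-4 = 33
m=6,k=2: even sum, c = 33+12 = 45
m=6,k=3: odd sum, c = 45-3 = 42
m=6,k=4: even sum, c = 42+24 = 66

66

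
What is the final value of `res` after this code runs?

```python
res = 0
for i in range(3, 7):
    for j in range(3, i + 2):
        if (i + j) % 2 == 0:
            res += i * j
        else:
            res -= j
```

88

i=3,j=3: even sum, res = 0+9 = 9
i=3,j=4: odd sum, res = 9-4 = 5
i=4,j=3: odd sum, res = 5-3 = 2
i=4,j=4: even sum, res = 2+16 = 18
i=4,j=5: odd sum, res = 18-5 = 13
i=5,j=3: even sum, res = 13+15 = 28
i=5,j=4: odd sum, res = 28-4 = 24
i=5,j=5: even sum, res = 24+25 = 49
i=5,j=6: odd sum, res = 49-6 = 43
i=6,j=3: odd sum, res = 43-3 = 40
i=6,j=4: even sum, res = 40+24 = 64
i=6,j=5: odd sum, res = 64-5 = 59
i=6,j=6: even sum, res = 59+36 = 95
i=6,j=7: odd sum, res = 95-7 = 88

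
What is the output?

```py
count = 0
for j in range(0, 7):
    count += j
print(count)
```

j=0: count = 0+0 = 0
j=1: count = 0+1 = 1
j=2: count = 1+2 = 3
j=3: count = 3+3 = 6
j=4: count = 6+4 = 10
j=5: count = 10+5 = 15
j=6: count = 15+6 = 21

21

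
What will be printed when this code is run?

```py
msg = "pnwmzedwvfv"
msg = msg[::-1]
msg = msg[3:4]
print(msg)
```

w

reverse → 'vfvwdezmwnp'
slice [3:4] → 'w'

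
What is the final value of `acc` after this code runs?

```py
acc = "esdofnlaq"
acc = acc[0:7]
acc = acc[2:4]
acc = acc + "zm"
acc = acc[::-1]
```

'mzod'

slice [0:7] → 'esdofnl'
slice [2:4] → 'do'
+ 'zm' → 'dozm'
reverse → 'mzod'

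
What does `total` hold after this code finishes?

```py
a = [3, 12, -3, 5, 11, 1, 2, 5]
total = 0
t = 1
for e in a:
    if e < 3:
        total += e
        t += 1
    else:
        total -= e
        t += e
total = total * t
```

e=3: not <3, total = 0-3 = -3; t=4
e=12: not <3, total = (-3)-12 = -15; t=16
e=-3: <3, total = (-15)+(-3) = -18; t=17
e=5: not <3, total = (-18)-5 = -23; t=22
e=11: not <3, total = (-23)-11 = -34; t=33
e=1: <3, total = (-34)+1 = -33; t=34
e=2: <3, total = (-33)+2 = -31; t=35
e=5: not <3, total = (-31)-5 = -36; t=40
total*t = (-36)*40 = -1440

-1440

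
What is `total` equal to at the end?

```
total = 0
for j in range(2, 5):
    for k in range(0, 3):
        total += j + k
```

j=2,k=0: total = 0+2 = 2
j=2,k=1: total = 2+3 = 5
j=2,k=2: total = 5+4 = 9
j=3,k=0: total = 9+3 = 12
j=3,k=1: total = 12+4 = 16
j=3,k=2: total = 16+5 = 21
j=4,k=0: total = 21+4 = 25
j=4,k=1: total = 25+5 = 30
j=4,k=2: total = 30+6 = 36

36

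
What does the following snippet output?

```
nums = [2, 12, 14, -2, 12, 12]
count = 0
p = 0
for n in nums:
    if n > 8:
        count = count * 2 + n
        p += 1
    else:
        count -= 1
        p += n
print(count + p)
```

172

n=2: not >8, count = 0-1 = -1; p=2
n=12: >8, count = (-1)*2+12 = 10; p=3
n=14: >8, count = 10*2+14 = 34; p=4
n=-2: not >8, count = 34-1 = 33; p=2
n=12: >8, count = 33*2+12 = 78; p=3
n=12: >8, count = 78*2+12 = 168; p=4
count+p = 168+4 = 172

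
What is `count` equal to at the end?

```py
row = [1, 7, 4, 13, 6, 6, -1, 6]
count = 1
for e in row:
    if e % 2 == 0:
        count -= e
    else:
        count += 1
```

-17

e=1: not even, count = 1+1 = 2
e=7: not even, count = 2+1 = 3
e=4: even, count = 3-4 = -1
e=13: not even, count = (-1)+1 = 0
e=6: even, count = 0-6 = -6
e=6: even, count = (-6)-6 = -12
e=-1: not even, count = (-12)+1 = -11
e=6: even, count = (-11)-6 = -17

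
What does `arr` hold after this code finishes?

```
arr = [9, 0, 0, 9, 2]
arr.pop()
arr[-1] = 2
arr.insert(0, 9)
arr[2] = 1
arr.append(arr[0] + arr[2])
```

pop() removes 2 → [9, 0, 0, 9]
arr[-1] = 2 → [9, 0, 0, 2]
insert 9 at 0 → [9, 9, 0, 0, 2]
arr[2] = 1 → [9, 9, 1, 0, 2]
append arr[0]+arr[2] = 9+1 = 10 → [9, 9, 1, 0, 2, 10]

[9, 9, 1, 0, 2, 10]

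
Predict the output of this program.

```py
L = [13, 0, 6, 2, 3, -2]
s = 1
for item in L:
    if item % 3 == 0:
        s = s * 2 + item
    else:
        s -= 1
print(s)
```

12

item=13: not %3==0, s = 1-1 = 0
item=0: %3==0, s = 0*2+0 = 0
item=6: %3==0, s = 0*2+6 = 6
item=2: not %3==0, s = 6-1 = 5
item=3: %3==0, s = 5*2+3 = 13
item=-2: not %3==0, s = 13-1 = 12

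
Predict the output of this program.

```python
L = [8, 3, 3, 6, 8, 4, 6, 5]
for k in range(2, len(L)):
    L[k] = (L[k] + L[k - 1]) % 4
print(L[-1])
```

3

k=2: L[2] = (3+3)%4 = 2 → [8, 3, 2, 6, 8, 4, 6, 5]
k=3: L[3] = (6+2)%4 = 0 → [8, 3, 2, 0, 8, 4, 6, 5]
k=4: L[4] = (8+0)%4 = 0 → [8, 3, 2, 0, 0, 4, 6, 5]
k=5: L[5] = (4+0)%4 = 0 → [8, 3, 2, 0, 0, 0, 6, 5]
k=6: L[6] = (6+0)%4 = 2 → [8, 3, 2, 0, 0, 0, 2, 5]
k=7: L[7] = (5+2)%4 = 3 → [8, 3, 2, 0, 0, 0, 2, 3]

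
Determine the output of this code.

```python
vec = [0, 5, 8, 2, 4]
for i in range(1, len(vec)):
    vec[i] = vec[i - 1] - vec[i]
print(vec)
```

i=1: vec[1] = 0-5 = -5 → [0, -5, 8, 2, 4]
i=2: vec[2] = (-5)-8 = -13 → [0, -5, -13, 2, 4]
i=3: vec[3] = (-13)-2 = -15 → [0, -5, -13, -15, 4]
i=4: vec[4] = (-15)-4 = -19 → [0, -5, -13, -15, -19]

[0, -5, -13, -15, -19]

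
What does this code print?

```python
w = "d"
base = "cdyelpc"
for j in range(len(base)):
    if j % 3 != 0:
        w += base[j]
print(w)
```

j=0: skip
j=1: add 'd' → 'dd'
j=2: add 'y' → 'ddy'
j=3: skip
j=4: add 'l' → 'ddyl'
j=5: add 'p' → 'ddylp'
j=6: skip

ddylp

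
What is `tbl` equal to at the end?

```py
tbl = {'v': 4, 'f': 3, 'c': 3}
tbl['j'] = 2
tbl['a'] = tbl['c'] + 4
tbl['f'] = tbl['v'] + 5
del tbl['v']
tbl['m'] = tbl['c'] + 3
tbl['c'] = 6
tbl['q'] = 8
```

{'f': 9, 'c': 6, 'j': 2, 'a': 7, 'm': 6, 'q': 8}

tbl['j'] = 2 → {'v': 4, 'f': 3, 'c': 3, 'j': 2}
tbl['a'] = tbl['c']+4 = 7 → {'v': 4, 'f': 3, 'c': 3, 'j': 2, 'a': 7}
tbl['f'] = tbl['v']+5 = 9 → {'v': 4, 'f': 9, 'c': 3, 'j': 2, 'a': 7}
del 'v' → {'f': 9, 'c': 3, 'j': 2, 'a': 7}
tbl['m'] = tbl['c']+3 = 6 → {'f': 9, 'c': 3, 'j': 2, 'a': 7, 'm': 6}
tbl['c'] = 6 → {'f': 9, 'c': 6, 'j': 2, 'a': 7, 'm': 6}
tbl['q'] = 8 → {'f': 9, 'c': 6, 'j': 2, 'a': 7, 'm': 6, 'q': 8}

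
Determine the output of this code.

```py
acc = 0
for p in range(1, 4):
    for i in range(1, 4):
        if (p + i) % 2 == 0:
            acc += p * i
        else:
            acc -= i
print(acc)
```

12

p=1,i=1: even sum, acc = 0+1 = 1
p=1,i=2: odd sum, acc = 1-2 = -1
p=1,i=3: even sum, acc = (-1)+3 = 2
p=2,i=1: odd sum, acc = 2-1 = 1
p=2,i=2: even sum, acc = 1+4 = 5
p=2,i=3: odd sum, acc = 5-3 = 2
p=3,i=1: even sum, acc = 2+3 = 5
p=3,i=2: odd sum, acc = 5-2 = 3
p=3,i=3: even sum, acc = 3+9 = 12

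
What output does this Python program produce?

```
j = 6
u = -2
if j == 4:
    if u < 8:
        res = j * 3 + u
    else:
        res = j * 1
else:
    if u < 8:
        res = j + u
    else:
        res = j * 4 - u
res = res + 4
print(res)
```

8

j=6, u=-2
j == 4 is False; u < 8 is True
→ res = j + u = 4
res = 4+4 = 8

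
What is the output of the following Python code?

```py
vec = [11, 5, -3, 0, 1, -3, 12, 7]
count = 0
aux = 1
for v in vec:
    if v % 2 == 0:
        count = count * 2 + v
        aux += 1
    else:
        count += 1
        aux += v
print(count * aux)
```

v=11: not even, count = 0+1 = 1; aux=12
v=5: not even, count = 1+1 = 2; aux=17
v=-3: not even, count = 2+1 = 3; aux=14
v=0: even, count = 3*2+0 = 6; aux=15
v=1: not even, count = 6+1 = 7; aux=16
v=-3: not even, count = 7+1 = 8; aux=13
v=12: even, count = 8*2+12 = 28; aux=14
v=7: not even, count = 28+1 = 29; aux=21
count*aux = 29*21 = 609

609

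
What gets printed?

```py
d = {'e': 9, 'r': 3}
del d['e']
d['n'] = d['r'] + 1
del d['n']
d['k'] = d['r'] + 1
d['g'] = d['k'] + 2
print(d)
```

{'r': 3, 'k': 4, 'g': 6}

del 'e' → {'r': 3}
d['n'] = d['r']+1 = 4 → {'r': 3, 'n': 4}
del 'n' → {'r': 3}
d['k'] = d['r']+1 = 4 → {'r': 3, 'k': 4}
d['g'] = d['k']+2 = 6 → {'r': 3, 'k': 4, 'g': 6}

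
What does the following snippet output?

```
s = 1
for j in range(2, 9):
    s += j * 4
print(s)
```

141

j=2: s = 1+2*4 = 9
j=3: s = 9+3*4 = 21
j=4: s = 21+4*4 = 37
j=5: s = 37+5*4 = 57
j=6: s = 57+6*4 = 81
j=7: s = 81+7*4 = 109
j=8: s = 109+8*4 = 141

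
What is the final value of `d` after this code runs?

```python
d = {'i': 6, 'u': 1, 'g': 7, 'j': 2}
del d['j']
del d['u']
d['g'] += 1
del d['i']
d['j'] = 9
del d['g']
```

{'j': 9}

del 'j' → {'i': 6, 'u': 1, 'g': 7}
del 'u' → {'i': 6, 'g': 7}
d['g'] = 7+1 = 8 → {'i': 6, 'g': 8}
del 'i' → {'g': 8}
d['j'] = 9 → {'g': 8, 'j': 9}
del 'g' → {'j': 9}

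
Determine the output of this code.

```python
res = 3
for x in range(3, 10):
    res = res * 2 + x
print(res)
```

885

x=3: res = 3*2+3 = 9
x=4: res = 9*2+4 = 22
x=5: res = 22*2+5 = 49
x=6: res = 49*2+6 = 104
x=7: res = 104*2+7 = 215
x=8: res = 215*2+8 = 438
x=9: res = 438*2+9 = 885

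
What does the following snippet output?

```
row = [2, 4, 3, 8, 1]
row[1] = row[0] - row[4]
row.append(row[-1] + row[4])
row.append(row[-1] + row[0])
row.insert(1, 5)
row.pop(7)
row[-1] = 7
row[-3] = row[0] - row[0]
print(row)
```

[2, 5, 1, 3, 0, 1, 7]

row[1] = row[0]-row[4] = 2-1 = 1 → [2, 1, 3, 8, 1]
append row[-1]+row[4] = 1+1 = 2 → [2, 1, 3, 8, 1, 2]
append row[-1]+row[0] = 2+2 = 4 → [2, 1, 3, 8, 1, 2, 4]
insert 5 at 1 → [2, 5, 1, 3, 8, 1, 2, 4]
pop(7) removes 4 → [2, 5, 1, 3, 8, 1, 2]
row[-1] = 7 → [2, 5, 1, 3, 8, 1, 7]
row[-3] = row[0]-row[0] = 2-2 = 0 → [2, 5, 1, 3, 0, 1, 7]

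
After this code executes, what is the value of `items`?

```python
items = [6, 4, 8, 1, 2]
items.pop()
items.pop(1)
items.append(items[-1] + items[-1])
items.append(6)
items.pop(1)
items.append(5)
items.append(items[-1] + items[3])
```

pop() removes 2 → [6, 4, 8, 1]
pop(1) removes 4 → [6, 8, 1]
append items[-1]+items[-1] = 1+1 = 2 → [6, 8, 1, 2]
append 6 → [6, 8, 1, 2, 6]
pop(1) removes 8 → [6, 1, 2, 6]
append 5 → [6, 1, 2, 6, 5]
append items[-1]+items[3] = 5+6 = 11 → [6, 1, 2, 6, 5, 11]

[6, 1, 2, 6, 5, 11]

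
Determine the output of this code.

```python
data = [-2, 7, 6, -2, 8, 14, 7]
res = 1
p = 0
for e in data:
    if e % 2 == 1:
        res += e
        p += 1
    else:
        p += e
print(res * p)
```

390

e=-2: not odd; p=-2
e=7: odd, res = 1+7 = 8; p=-1
e=6: not odd; p=5
e=-2: not odd; p=3
e=8: not odd; p=11
e=14: not odd; p=25
e=7: odd, res = 8+7 = 15; p=26
res*p = 15*26 = 390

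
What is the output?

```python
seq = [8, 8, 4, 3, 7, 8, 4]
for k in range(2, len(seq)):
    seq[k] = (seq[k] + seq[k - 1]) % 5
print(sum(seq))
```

k=2: seq[2] = (4+8)%5 = 2 → [8, 8, 2, 3, 7, 8, 4]
k=3: seq[3] = (3+2)%5 = 0 → [8, 8, 2, 0, 7, 8, 4]
k=4: seq[4] = (7+0)%5 = 2 → [8, 8, 2, 0, 2, 8, 4]
k=5: seq[5] = (8+2)%5 = 0 → [8, 8, 2, 0, 2, 0, 4]
k=6: seq[6] = (4+0)%5 = 4 → [8, 8, 2, 0, 2, 0, 4]
sum = 24

24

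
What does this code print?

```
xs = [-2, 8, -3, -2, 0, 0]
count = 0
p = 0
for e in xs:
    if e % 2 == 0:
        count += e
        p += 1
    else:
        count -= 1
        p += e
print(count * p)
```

6

e=-2: even, count = 0+(-2) = -2; p=1
e=8: even, count = (-2)+8 = 6; p=2
e=-3: not even, count = 6-1 = 5; p=-1
e=-2: even, count = 5+(-2) = 3; p=0
e=0: even, count = 3+0 = 3; p=1
e=0: even, count = 3+0 = 3; p=2
count*p = 3*2 = 6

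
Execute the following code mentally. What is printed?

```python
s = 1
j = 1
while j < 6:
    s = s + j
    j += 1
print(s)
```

j=1: s = 1+1 = 2
j=2: s = 2+2 = 4
j=3: s = 4+3 = 7
j=4: s = 7+4 = 11
j=5: s = 11+5 = 16

16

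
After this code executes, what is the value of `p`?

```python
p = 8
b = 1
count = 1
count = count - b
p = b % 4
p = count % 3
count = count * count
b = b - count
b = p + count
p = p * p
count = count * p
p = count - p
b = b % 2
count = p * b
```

0

count = 1-1 = 0
p = 1%4 = 1
p = 0%3 = 0
count = 0*0 = 0
b = 1-0 = 1
b = 0+0 = 0
p = 0*0 = 0
count = 0*0 = 0
p = 0-0 = 0
b = 0%2 = 0
count = 0*0 = 0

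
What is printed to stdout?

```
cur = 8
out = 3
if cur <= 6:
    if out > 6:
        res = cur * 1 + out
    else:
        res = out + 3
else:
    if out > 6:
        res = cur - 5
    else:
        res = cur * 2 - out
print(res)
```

cur=8, out=3
cur <= 6 is False; out > 6 is False
→ res = cur * 2 - out = 13

13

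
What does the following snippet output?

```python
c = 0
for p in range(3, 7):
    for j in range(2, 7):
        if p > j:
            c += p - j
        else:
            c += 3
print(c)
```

50

p=3,j=2: 3>2, c = 0+1 = 1
p=3,j=3: not 3>3, c = 1+3 = 4
p=3,j=4: not 3>4, c = 4+3 = 7
p=3,j=5: not 3>5, c = 7+3 = 10
p=3,j=6: not 3>6, c = 10+3 = 13
p=4,j=2: 4>2, c = 13+2 = 15
p=4,j=3: 4>3, c = 15+1 = 16
p=4,j=4: not 4>4, c = 16+3 = 19
p=4,j=5: not 4>5, c = 19+3 = 22
p=4,j=6: not 4>6, c = 22+3 = 25
p=5,j=2: 5>2, c = 25+3 = 28
p=5,j=3: 5>3, c = 28+2 = 30
p=5,j=4: 5>4, c = 30+1 = 31
p=5,j=5: not 5>5, c = 31+3 = 34
p=5,j=6: not 5>6, c = 34+3 = 37
p=6,j=2: 6>2, c = 37+4 = 41
p=6,j=3: 6>3, c = 41+3 = 44
p=6,j=4: 6>4, c = 44+2 = 46
p=6,j=5: 6>5, c = 46+1 = 47
p=6,j=6: not 6>6, c = 47+3 = 50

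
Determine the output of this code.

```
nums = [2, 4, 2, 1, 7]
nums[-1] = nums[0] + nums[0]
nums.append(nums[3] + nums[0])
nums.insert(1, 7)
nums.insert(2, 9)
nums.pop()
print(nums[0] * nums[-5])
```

nums[-1] = nums[0]+nums[0] = 2+2 = 4 → [2, 4, 2, 1, 4]
append nums[3]+nums[0] = 1+2 = 3 → [2, 4, 2, 1, 4, 3]
insert 7 at 1 → [2, 7, 4, 2, 1, 4, 3]
insert 9 at 2 → [2, 7, 9, 4, 2, 1, 4, 3]
pop() removes 3 → [2, 7, 9, 4, 2, 1, 4]
nums[0]*nums[-5] = 2*9 = 18

18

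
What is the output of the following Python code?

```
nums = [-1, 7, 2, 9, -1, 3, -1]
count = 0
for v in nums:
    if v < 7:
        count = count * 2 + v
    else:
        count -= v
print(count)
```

v=-1: <7, count = 0*2+(-1) = -1
v=7: not <7, count = (-1)-7 = -8
v=2: <7, count = (-8)*2+2 = -14
v=9: not <7, count = (-14)-9 = -23
v=-1: <7, count = (-23)*2+(-1) = -47
v=3: <7, count = (-47)*2+3 = -91
v=-1: <7, count = (-91)*2+(-1) = -183

-183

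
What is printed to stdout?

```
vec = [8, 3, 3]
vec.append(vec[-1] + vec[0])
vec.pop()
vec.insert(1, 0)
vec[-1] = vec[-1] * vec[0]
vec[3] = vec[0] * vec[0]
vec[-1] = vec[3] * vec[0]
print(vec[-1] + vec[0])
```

append vec[-1]+vec[0] = 3+8 = 11 → [8, 3, 3, 11]
pop() removes 11 → [8, 3, 3]
insert 0 at 1 → [8, 0, 3, 3]
vec[-1] = vec[-1]*vec[0] = 3*8 = 24 → [8, 0, 3, 24]
vec[3] = vec[0]*vec[0] = 8*8 = 64 → [8, 0, 3, 64]
vec[-1] = vec[3]*vec[0] = 64*8 = 512 → [8, 0, 3, 512]
vec[-1]+vec[0] = 512+8 = 520

520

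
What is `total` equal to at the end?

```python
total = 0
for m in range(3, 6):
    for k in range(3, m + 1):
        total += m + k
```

48

m=3,k=3: total = 0+6 = 6
m=4,k=3: total = 6+7 = 13
m=4,k=4: total = 13+8 = 21
m=5,k=3: total = 21+8 = 29
m=5,k=4: total = 29+9 = 38
m=5,k=5: total = 38+10 = 48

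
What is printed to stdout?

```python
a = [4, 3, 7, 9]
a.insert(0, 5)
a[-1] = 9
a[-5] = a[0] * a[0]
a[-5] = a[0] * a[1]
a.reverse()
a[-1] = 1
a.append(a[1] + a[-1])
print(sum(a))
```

32

insert 5 at 0 → [5, 4, 3, 7, 9]
a[-1] = 9 → [5, 4, 3, 7, 9]
a[-5] = a[0]*a[0] = 5*5 = 25 → [25, 4, 3, 7, 9]
a[-5] = a[0]*a[1] = 25*4 = 100 → [100, 4, 3, 7, 9]
reverse → [9, 7, 3, 4, 100]
a[-1] = 1 → [9, 7, 3, 4, 1]
append a[1]+a[-1] = 7+1 = 8 → [9, 7, 3, 4, 1, 8]
sum = 32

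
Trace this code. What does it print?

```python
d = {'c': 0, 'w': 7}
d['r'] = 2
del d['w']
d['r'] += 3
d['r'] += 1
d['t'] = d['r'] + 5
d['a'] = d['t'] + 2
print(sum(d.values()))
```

30

d['r'] = 2 → {'c': 0, 'w': 7, 'r': 2}
del 'w' → {'c': 0, 'r': 2}
d['r'] = 2+3 = 5 → {'c': 0, 'r': 5}
d['r'] = 5+1 = 6 → {'c': 0, 'r': 6}
d['t'] = d['r']+5 = 11 → {'c': 0, 'r': 6, 't': 11}
d['a'] = d['t']+2 = 13 → {'c': 0, 'r': 6, 't': 11, 'a': 13}
sum of values = 30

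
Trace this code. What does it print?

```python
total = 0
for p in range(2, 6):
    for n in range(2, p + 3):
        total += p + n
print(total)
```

p=2,n=2: total = 0+4 = 4
p=2,n=3: total = 4+5 = 9
p=2,n=4: total = 9+6 = 15
p=3,n=2: total = 15+5 = 20
p=3,n=3: total = 20+6 = 26
p=3,n=4: total = 26+7 = 33
p=3,n=5: total = 33+8 = 41
p=4,n=2: total = 41+6 = 47
p=4,n=3: total = 47+7 = 54
p=4,n=4: total = 54+8 = 62
p=4,n=5: total = 62+9 = 71
p=4,n=6: total = 71+10 = 81
p=5,n=2: total = 81+7 = 88
p=5,n=3: total = 88+8 = 96
p=5,n=4: total = 96+9 = 105
p=5,n=5: total = 105+10 = 115
p=5,n=6: total = 115+11 = 126
p=5,n=7: total = 126+12 = 138

138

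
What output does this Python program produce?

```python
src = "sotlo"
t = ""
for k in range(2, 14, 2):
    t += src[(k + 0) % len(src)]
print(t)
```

k=2: add src[2]='t' → 't'
k=4: add src[4]='o' → 'to'
k=6: add src[1]='o' → 'too'
k=8: add src[3]='l' → 'tool'
k=10: add src[0]='s' → 'tools'
k=12: add src[2]='t' → 'toolst'

toolst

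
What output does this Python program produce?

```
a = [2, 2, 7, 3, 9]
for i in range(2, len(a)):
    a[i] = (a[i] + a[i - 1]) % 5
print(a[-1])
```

i=2: a[2] = (7+2)%5 = 4 → [2, 2, 4, 3, 9]
i=3: a[3] = (3+4)%5 = 2 → [2, 2, 4, 2, 9]
i=4: a[4] = (9+2)%5 = 1 → [2, 2, 4, 2, 1]

1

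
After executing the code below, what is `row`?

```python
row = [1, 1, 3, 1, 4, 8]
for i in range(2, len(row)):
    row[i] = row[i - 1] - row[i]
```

[1, 1, -2, -3, -7, -15]

i=2: row[2] = 1-3 = -2 → [1, 1, -2, 1, 4, 8]
i=3: row[3] = (-2)-1 = -3 → [1, 1, -2, -3, 4, 8]
i=4: row[4] = (-3)-4 = -7 → [1, 1, -2, -3, -7, 8]
i=5: row[5] = (-7)-8 = -15 → [1, 1, -2, -3, -7, -15]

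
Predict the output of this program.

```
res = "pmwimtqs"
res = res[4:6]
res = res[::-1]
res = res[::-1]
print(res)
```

mt

slice [4:6] → 'mt'
reverse → 'tm'
reverse → 'mt'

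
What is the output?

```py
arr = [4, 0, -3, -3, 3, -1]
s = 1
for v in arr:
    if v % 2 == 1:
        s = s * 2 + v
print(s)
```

-15

v=4: not odd
v=0: not odd
v=-3: odd, s = 1*2+(-3) = -1
v=-3: odd, s = (-1)*2+(-3) = -5
v=3: odd, s = (-5)*2+3 = -7
v=-1: odd, s = (-7)*2+(-1) = -15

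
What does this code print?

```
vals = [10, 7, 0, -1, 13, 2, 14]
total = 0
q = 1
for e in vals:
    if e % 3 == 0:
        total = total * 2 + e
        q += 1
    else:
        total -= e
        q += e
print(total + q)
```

e=10: not %3==0, total = 0-10 = -10; q=11
e=7: not %3==0, total = (-10)-7 = -17; q=18
e=0: %3==0, total = (-17)*2+0 = -34; q=19
e=-1: not %3==0, total = (-34)-(-1) = -33; q=18
e=13: not %3==0, total = (-33)-13 = -46; q=31
e=2: not %3==0, total = (-46)-2 = -48; q=33
e=14: not %3==0, total = (-48)-14 = -62; q=47
total+q = (-62)+47 = -15

-15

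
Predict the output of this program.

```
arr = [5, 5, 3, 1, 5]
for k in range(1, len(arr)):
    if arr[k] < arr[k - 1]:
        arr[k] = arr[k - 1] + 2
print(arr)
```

[5, 5, 7, 9, 11]

k=1: 5>=5, unchanged → [5, 5, 3, 1, 5]
k=2: 3<5, arr[2] = 5+2 = 7 → [5, 5, 7, 1, 5]
k=3: 1<7, arr[3] = 7+2 = 9 → [5, 5, 7, 9, 5]
k=4: 5<9, arr[4] = 9+2 = 11 → [5, 5, 7, 9, 11]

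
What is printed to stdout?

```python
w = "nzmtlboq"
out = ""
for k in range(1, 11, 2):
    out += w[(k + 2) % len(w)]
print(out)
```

k=1: add w[3]='t' → 't'
k=3: add w[5]='b' → 'tb'
k=5: add w[7]='q' → 'tbq'
k=7: add w[1]='z' → 'tbqz'
k=9: add w[3]='t' → 'tbqzt'

tbqzt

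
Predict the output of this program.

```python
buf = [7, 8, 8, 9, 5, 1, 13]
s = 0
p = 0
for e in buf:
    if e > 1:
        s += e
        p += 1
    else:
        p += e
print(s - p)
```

e=7: >1, s = 0+7 = 7; p=1
e=8: >1, s = 7+8 = 15; p=2
e=8: >1, s = 15+8 = 23; p=3
e=9: >1, s = 23+9 = 32; p=4
e=5: >1, s = 32+5 = 37; p=5
e=1: not >1; p=6
e=13: >1, s = 37+13 = 50; p=7
s-p = 50-7 = 43

43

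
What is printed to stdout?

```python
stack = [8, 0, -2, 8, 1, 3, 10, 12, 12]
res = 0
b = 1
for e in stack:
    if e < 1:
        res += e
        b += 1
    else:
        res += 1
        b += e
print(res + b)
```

62

e=8: not <1, res = 0+1 = 1; b=9
e=0: <1, res = 1+0 = 1; b=10
e=-2: <1, res = 1+(-2) = -1; b=11
e=8: not <1, res = (-1)+1 = 0; b=19
e=1: not <1, res = 0+1 = 1; b=20
e=3: not <1, res = 1+1 = 2; b=23
e=10: not <1, res = 2+1 = 3; b=33
e=12: not <1, res = 3+1 = 4; b=45
e=12: not <1, res = 4+1 = 5; b=57
res+b = 5+57 = 62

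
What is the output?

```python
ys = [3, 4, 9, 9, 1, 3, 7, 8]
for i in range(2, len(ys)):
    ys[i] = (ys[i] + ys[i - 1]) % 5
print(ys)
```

i=2: ys[2] = (9+4)%5 = 3 → [3, 4, 3, 9, 1, 3, 7, 8]
i=3: ys[3] = (9+3)%5 = 2 → [3, 4, 3, 2, 1, 3, 7, 8]
i=4: ys[4] = (1+2)%5 = 3 → [3, 4, 3, 2, 3, 3, 7, 8]
i=5: ys[5] = (3+3)%5 = 1 → [3, 4, 3, 2, 3, 1, 7, 8]
i=6: ys[6] = (7+1)%5 = 3 → [3, 4, 3, 2, 3, 1, 3, 8]
i=7: ys[7] = (8+3)%5 = 1 → [3, 4, 3, 2, 3, 1, 3, 1]

[3, 4, 3, 2, 3, 1, 3, 1]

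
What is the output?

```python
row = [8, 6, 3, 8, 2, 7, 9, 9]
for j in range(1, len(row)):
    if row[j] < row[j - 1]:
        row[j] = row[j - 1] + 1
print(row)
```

j=1: 6<8, row[1] = 8+1 = 9 → [8, 9, 3, 8, 2, 7, 9, 9]
j=2: 3<9, row[2] = 9+1 = 10 → [8, 9, 10, 8, 2, 7, 9, 9]
j=3: 8<10, row[3] = 10+1 = 11 → [8, 9, 10, 11, 2, 7, 9, 9]
j=4: 2<11, row[4] = 11+1 = 12 → [8, 9, 10, 11, 12, 7, 9, 9]
j=5: 7<12, row[5] = 12+1 = 13 → [8, 9, 10, 11, 12, 13, 9, 9]
j=6: 9<13, row[6] = 13+1 = 14 → [8, 9, 10, 11, 12, 13, 14, 9]
j=7: 9<14, row[7] = 14+1 = 15 → [8, 9, 10, 11, 12, 13, 14, 15]

[8, 9, 10, 11, 12, 13, 14, 15]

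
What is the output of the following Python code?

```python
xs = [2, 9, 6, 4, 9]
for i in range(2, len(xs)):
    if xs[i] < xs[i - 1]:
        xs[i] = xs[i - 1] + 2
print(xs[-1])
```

i=2: 6<9, xs[2] = 9+2 = 11 → [2, 9, 11, 4, 9]
i=3: 4<11, xs[3] = 11+2 = 13 → [2, 9, 11, 13, 9]
i=4: 9<13, xs[4] = 13+2 = 15 → [2, 9, 11, 13, 15]

15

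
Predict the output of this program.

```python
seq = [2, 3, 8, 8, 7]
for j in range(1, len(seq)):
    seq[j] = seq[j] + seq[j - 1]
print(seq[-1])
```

j=1: seq[1] = 3+2 = 5 → [2, 5, 8, 8, 7]
j=2: seq[2] = 8+5 = 13 → [2, 5, 13, 8, 7]
j=3: seq[3] = 8+13 = 21 → [2, 5, 13, 21, 7]
j=4: seq[4] = 7+21 = 28 → [2, 5, 13, 21, 28]

28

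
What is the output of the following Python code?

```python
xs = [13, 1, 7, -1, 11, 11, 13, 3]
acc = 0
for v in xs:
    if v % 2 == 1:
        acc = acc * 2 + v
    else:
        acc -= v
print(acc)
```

2097

v=13: odd, acc = 0*2+13 = 13
v=1: odd, acc = 13*2+1 = 27
v=7: odd, acc = 27*2+7 = 61
v=-1: odd, acc = 61*2+(-1) = 121
v=11: odd, acc = 121*2+11 = 253
v=11: odd, acc = 253*2+11 = 517
v=13: odd, acc = 517*2+13 = 1047
v=3: odd, acc = 1047*2+3 = 2097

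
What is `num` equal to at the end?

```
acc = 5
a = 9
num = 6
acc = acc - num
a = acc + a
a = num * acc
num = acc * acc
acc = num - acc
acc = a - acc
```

acc = 5-6 = -1
a = (-1)+9 = 8
a = 6*(-1) = -6
num = (-1)*(-1) = 1
acc = 1-(-1) = 2
acc = (-6)-2 = -8

1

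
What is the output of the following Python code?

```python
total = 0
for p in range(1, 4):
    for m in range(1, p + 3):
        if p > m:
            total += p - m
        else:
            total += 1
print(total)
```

p=1,m=1: not 1>1, total = 0+1 = 1
p=1,m=2: not 1>2, total = 1+1 = 2
p=1,m=3: not 1>3, total = 2+1 = 3
p=2,m=1: 2>1, total = 3+1 = 4
p=2,m=2: not 2>2, total = 4+1 = 5
p=2,m=3: not 2>3, total = 5+1 = 6
p=2,m=4: not 2>4, total = 6+1 = 7
p=3,m=1: 3>1, total = 7+2 = 9
p=3,m=2: 3>2, total = 9+1 = 10
p=3,m=3: not 3>3, total = 10+1 = 11
p=3,m=4: not 3>4, total = 11+1 = 12
p=3,m=5: not 3>5, total = 12+1 = 13

13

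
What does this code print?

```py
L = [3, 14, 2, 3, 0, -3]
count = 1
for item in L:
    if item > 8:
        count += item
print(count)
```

15

item=3: not >8
item=14: >8, count = 1+14 = 15
item=2: not >8
item=3: not >8
item=0: not >8
item=-3: not >8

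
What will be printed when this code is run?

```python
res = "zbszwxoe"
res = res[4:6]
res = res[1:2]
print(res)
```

x

slice [4:6] → 'wx'
slice [1:2] → 'x'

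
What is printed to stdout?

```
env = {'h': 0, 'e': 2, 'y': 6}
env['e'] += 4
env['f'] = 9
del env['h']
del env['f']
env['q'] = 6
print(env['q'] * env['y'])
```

36

env['e'] = 2+4 = 6 → {'h': 0, 'e': 6, 'y': 6}
env['f'] = 9 → {'h': 0, 'e': 6, 'y': 6, 'f': 9}
del 'h' → {'e': 6, 'y': 6, 'f': 9}
del 'f' → {'e': 6, 'y': 6}
env['q'] = 6 → {'e': 6, 'y': 6, 'q': 6}
env['q']*env['y'] = 6*6 = 36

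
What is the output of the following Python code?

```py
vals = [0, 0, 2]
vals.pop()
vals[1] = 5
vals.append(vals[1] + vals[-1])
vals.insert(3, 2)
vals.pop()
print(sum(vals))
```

pop() removes 2 → [0, 0]
vals[1] = 5 → [0, 5]
append vals[1]+vals[-1] = 5+5 = 10 → [0, 5, 10]
insert 2 at 3 → [0, 5, 10, 2]
pop() removes 2 → [0, 5, 10]
sum = 15

15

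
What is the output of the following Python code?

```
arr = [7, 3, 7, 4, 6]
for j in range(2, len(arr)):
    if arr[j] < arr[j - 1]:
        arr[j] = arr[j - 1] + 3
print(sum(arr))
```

40

j=2: 7>=3, unchanged → [7, 3, 7, 4, 6]
j=3: 4<7, arr[3] = 7+3 = 10 → [7, 3, 7, 10, 6]
j=4: 6<10, arr[4] = 10+3 = 13 → [7, 3, 7, 10, 13]
sum = 40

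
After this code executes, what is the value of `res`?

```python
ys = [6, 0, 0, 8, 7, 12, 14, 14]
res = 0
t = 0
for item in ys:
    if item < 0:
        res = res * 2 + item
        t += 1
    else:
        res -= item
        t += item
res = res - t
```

-122

item=6: not <0, res = 0-6 = -6; t=6
item=0: not <0, res = (-6)-0 = -6; t=6
item=0: not <0, res = (-6)-0 = -6; t=6
item=8: not <0, res = (-6)-8 = -14; t=14
item=7: not <0, res = (-14)-7 = -21; t=21
item=12: not <0, res = (-21)-12 = -33; t=33
item=14: not <0, res = (-33)-14 = -47; t=47
item=14: not <0, res = (-47)-14 = -61; t=61
res-t = (-61)-61 = -122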